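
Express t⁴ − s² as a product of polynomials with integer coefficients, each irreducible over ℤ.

Recognize a difference of squares with the parts t² and s.

(t² − s)·(t² + s)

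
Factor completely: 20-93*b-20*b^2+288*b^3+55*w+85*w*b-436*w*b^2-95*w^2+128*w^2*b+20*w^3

(4*w-4*b+1)*(5*w-8*b-5)*(w+9*b-4)

Group: 4*w*(5*w^2+37*w*b-25*w-72*b^2-13*b+20) + (-4*b+1)*(5*w^2+37*w*b-25*w-72*b^2-13*b+20); both groups contain (5*w^2+37*w*b-25*w-72*b^2-13*b+20), so (4*w-4*b+1) is a factor with cofactor 5*w^2+37*w*b-25*w-72*b^2-13*b+20.
The cofactor groups again: 5*w^2+37*w*b-25*w-72*b^2-13*b+20 = w*(5*w-8*b-5) + (9*b-4)*(5*w-8*b-5); both groups contain (5*w-8*b-5), giving (w+9*b-4)*(5*w-8*b-5).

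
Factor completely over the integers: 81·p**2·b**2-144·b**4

9·b**2·(3·p-4·b)·(3·p+4·b)

Factor out 9·b**2, leaving 9·p**2-16·b**2, which is a difference of two squares.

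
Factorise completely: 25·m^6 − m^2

Pull out the common factor m^2, leaving 25·m^4 − 1.
Recognize a difference of squares with the parts 5·m^2 and 1.

m^2·(5·m^2 + 1)·(5·m^2 − 1)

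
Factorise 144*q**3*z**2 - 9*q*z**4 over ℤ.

9*q*z**2*(4*q + z)*(4*q - z)

Factor out 9*q*z**2, leaving 16*q**2 - z**2, which is a difference of two squares.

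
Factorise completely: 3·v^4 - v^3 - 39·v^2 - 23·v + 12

Testing divisors of the constant over divisors of the leading coefficient, v = -1 is a root, giving the factor (v + 1) and quotient 3·v^3 - 4·v^2 - 35·v + 12.
Then v = 1/3 is a root, giving the factor (3·v - 1) and quotient v^2 - v - 12.
The remaining quadratic factors as (v + 3)(v - 4).

(3·v - 1)·(v + 1)·(v + 3)·(v - 4)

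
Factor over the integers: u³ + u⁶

u³*(u + 1)*(u² - u + 1)

Pull out the common factor u³, leaving u³ + 1.
Recognize a sum of cubes with the parts 1 and u.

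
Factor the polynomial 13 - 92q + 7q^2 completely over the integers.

(7q - 1)(q - 13)

Need a pair with product 7·13 = 91 and sum -92: that's -91 and -1.
Split the middle term: 7q^2 - 91q - q + 13 = 7q(q - 13) - (q - 13).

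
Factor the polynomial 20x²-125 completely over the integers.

5(2x+5)(2x-5)

Every term has a factor of 5. Then 4x²-25 = (2x)² − (5)².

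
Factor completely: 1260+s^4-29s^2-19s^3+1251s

Trying the rational-root candidates, s = 15 is a root, so (s-15) is a factor; dividing leaves s^3-4s^2-89s-84.
Then s = -7 is a root, so (s+7) divides it; the quotient is s^2-11s-12.
The remaining quadratic factors as (s+1)(s-12).

(s+1)(s+7)(s-12)(s-15)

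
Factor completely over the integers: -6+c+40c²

Need a pair with product 40·(-6) = -240 and sum 1: that's 16 and -15.
Split the middle term: 40c²+16c - 15c-6 = 8c(5c+2) - 3(5c+2).

(5c+2)(8c-3)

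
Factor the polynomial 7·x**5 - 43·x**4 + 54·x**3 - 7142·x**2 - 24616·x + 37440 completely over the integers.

(7·x - 8)·(x + 4)·(x - 13)·(x**2 + 4·x + 90)

By the rational root theorem, x = -4 is a root, giving the factor (x + 4) and quotient 7·x**4 - 71·x**3 + 338·x**2 - 8494·x + 9360.
Next, x = 8/7 is a root, giving the factor (7·x - 8) and quotient x**3 - 9·x**2 + 38·x - 1170.
Then x = 13 is a root, so (x - 13) divides it; the quotient is x**2 + 4·x + 90.
The quadratic x**2 + 4·x + 90 has discriminant -344 < 0 and is irreducible over ℤ.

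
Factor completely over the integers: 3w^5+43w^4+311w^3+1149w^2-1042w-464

By the rational root theorem, w = -1/3 is a root, so (3w+1) is a factor; dividing leaves w^4+14w^3+99w^2+350w-464.
Next, w = 1 is a root, giving the factor (w-1) and quotient w^3+15w^2+114w+464.
Then w = -8 is a root, giving the factor (w+8) and quotient w^2+7w+58.
The quadratic w^2+7w+58 has discriminant -183 < 0 and is irreducible over ℤ.

(3w+1)(w+8)(w-1)(w^2+7w+58)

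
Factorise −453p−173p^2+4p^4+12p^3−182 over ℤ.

(2p+1)(2p−13)(p+2)(p+7)

Trying the rational-root candidates, p = −2 is a root, so (p+2) is a factor; dividing leaves 4p^3+4p^2−181p−91.
Continuing, p = 13/2 is a root, so (2p−13) is a factor; dividing leaves 2p^2+15p+7.
The remaining quadratic factors as (2p+1)(p+7).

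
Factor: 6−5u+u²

(u−2)(u−3)

Two integers with product 6 and sum −5 are −3 and −2.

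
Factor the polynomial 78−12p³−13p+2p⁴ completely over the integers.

(p−6)(2p³−13)

Group as (2p⁴−13p) + (−12p³+78) = p(2p³−13) − 6(2p³−13).
Both groups share the factor (2p³−13).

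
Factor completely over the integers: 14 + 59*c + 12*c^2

(3*c + 14)*(4*c + 1)

Need a pair with product 12·14 = 168 and sum 59: that's 56 and 3.
Split the middle term: 12*c^2 + 56*c + 3*c + 14 = 4*c*(3*c + 14) + (3*c + 14).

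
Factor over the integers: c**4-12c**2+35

Substitute u = c**2 to get a quadratic in u, then factor.
c**2-7 is irreducible over ℤ (7 is not a perfect square).
c**2-5 is irreducible over ℤ (5 is not a perfect square).

(c**2-5)(c**2-7)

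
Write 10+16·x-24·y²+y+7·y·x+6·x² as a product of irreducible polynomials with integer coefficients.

-(3·y-2·x-2)·(8·y+3·x+5)

Group: -8·y·(3·y-2·x-2) + (-3·x-5)·(3·y-2·x-2); both groups contain (3·y-2·x-2).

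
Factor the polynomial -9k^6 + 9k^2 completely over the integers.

Every term has a factor of 9k^2; factoring it out leaves -k^4 + 1.
Recognize a difference of squares with the parts 1 and k^2.
-k^2 + 1 is again a difference of squares: (-k + 1)(k + 1).

-9k^2(k + 1)(k - 1)(k^2 + 1)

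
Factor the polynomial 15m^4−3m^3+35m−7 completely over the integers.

Group as (15m^4+35m) + (−3m^3−7) = 5m(3m^3+7) − (3m^3+7).
Both groups share the factor (3m^3+7).

(5m−1)(3m^3+7)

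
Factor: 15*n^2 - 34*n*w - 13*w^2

Group: 3*n*(5*n - 13*w) + w*(5*n - 13*w); both groups contain (5*n - 13*w).

(3*n + w)*(5*n - 13*w)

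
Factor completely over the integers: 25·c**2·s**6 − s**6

s**6·(5·c + 1)·(5·c − 1)

Every term has a factor of s**6; factoring it out leaves 25·c**2 − 1.
Recognize a difference of squares with the parts 5·c and 1.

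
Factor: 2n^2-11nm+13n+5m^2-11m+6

Group: n(2n-m+1) + (-5m+6)(2n-m+1); both groups contain (2n-m+1).

(n-5m+6)(2n-m+1)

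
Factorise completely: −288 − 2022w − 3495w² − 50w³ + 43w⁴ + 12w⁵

Testing divisors of the constant over divisors of the leading coefficient, w = 6 is a root, giving the factor (w − 6) and quotient 12w⁴ + 115w³ + 640w² + 345w + 48.
Continuing, w = −1/4 is a root, so (4w + 1) divides it; the quotient is 3w³ + 28w² + 153w + 48.
Then w = −1/3 is a root, giving the factor (3w + 1) and quotient w² + 9w + 48.
The quadratic w² + 9w + 48 has discriminant −111 < 0 and is irreducible over ℤ.

(3w + 1)(4w + 1)(w − 6)(w² + 9w + 48)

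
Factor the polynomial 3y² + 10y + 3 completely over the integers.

(3y + 1)(y + 3)

Need a pair with product 3·3 = 9 and sum 10: that's 9 and 1.
Split the middle term: 3y² + 9y + y + 3 = 3y(y + 3) + (y + 3).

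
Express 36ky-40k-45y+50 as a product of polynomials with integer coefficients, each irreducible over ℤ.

(4k-5)(9y-10)

Group as (36ky-40k) + (-45y+50) = 4k(9y-10) - 5(9y-10).
Both groups share the factor (9y-10).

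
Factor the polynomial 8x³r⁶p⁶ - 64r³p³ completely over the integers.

8p³r³(xrp - 2)(x²r²p² + 2xrp + 4)

Every term has a factor of 8r³p³; factoring it out leaves x³r³p³ - 8.
Recognize a difference of cubes with the parts xrp and 2.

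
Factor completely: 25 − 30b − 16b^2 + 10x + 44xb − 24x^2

Group: −4x(6x − 8b + 5) + (2b + 5)(6x − 8b + 5); both groups contain (6x − 8b + 5).

−(4x − 2b − 5)(6x − 8b + 5)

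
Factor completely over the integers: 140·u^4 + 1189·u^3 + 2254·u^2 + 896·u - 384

Among the possible rational roots, u = -8/5 is a root, so (5·u + 8) divides it; the quotient is 28·u^3 + 193·u^2 + 142·u - 48.
Continuing, u = -8/7 is a root, giving the factor (7·u + 8) and quotient 4·u^2 + 23·u - 6.
The remaining quadratic factors as (u + 6)(4·u - 1).

(4·u - 1)·(5·u + 8)·(7·u + 8)·(u + 6)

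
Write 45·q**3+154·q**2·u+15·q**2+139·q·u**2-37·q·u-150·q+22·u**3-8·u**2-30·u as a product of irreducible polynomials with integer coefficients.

(5·q+u)·(9·q+11·u-15)·(q+2·u+2)

Group: 5·q·(9·q**2+29·q·u+3·q+22·u**2-8·u-30) + u·(9·q**2+29·q·u+3·q+22·u**2-8·u-30); both groups contain (9·q**2+29·q·u+3·q+22·u**2-8·u-30), so (5·q+u) is a factor with cofactor 9·q**2+29·q·u+3·q+22·u**2-8·u-30.
The cofactor groups again: 9·q**2+29·q·u+3·q+22·u**2-8·u-30 = 9·q·(q+2·u+2) + (11·u-15)·(q+2·u+2); both groups contain (q+2·u+2), giving (9·q+11·u-15)·(q+2·u+2).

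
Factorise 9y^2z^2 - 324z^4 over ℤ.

Every term has a factor of 9z^2. Then y^2 - 36z^2 = (y)² − (6z)².

9z^2(y + 6z)(y - 6z)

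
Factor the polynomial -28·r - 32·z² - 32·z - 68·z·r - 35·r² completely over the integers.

Group: -8·z·(4·z + 5·r + 4) - 7·r·(4·z + 5·r + 4); both groups contain (4·z + 5·r + 4).

-(4·z + 5·r + 4)·(8·z + 7·r)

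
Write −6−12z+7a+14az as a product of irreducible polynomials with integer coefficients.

(2z+1)(7a−6)

Group as (14az+7a) + (−12z−6) = 7a(2z+1) − 6(2z+1).
Both groups share the factor (2z+1).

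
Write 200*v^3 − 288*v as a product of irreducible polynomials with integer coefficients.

8*v*(5*v + 6)*(5*v − 6)

Every term has a factor of 8*v. Then 25*v^2 − 36 = (5*v)² − (6)².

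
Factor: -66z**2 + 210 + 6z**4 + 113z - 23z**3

(2z + 3)(3z - 7)(z + 2)(z - 5)

Among the possible rational roots, z = 7/3 is a root, so (3z - 7) divides it; the quotient is 2z**3 - 3z**2 - 29z - 30.
Next, z = -2 is a root, so (z + 2) is a factor; dividing leaves 2z**2 - 7z - 15.
The remaining quadratic factors as (z - 5)(2z + 3).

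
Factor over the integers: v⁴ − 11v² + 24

(v² − 3)(v² − 8)

Substitute u = v² to get a quadratic in u, then factor.
v² − 3 is irreducible over ℤ (3 is not a perfect square).
v² − 8 is irreducible over ℤ (8 is not a perfect square).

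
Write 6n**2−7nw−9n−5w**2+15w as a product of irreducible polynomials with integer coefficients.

Group: 2n(3n−5w) + (w−3)(3n−5w); both groups contain (3n−5w).

(2n+w−3)(3n−5w)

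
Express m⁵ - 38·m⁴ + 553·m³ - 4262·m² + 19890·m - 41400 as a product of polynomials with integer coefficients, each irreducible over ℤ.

(m - 12)·(m - 15)·(m - 5)·(m² - 6·m + 46)

Trying the rational-root candidates, m = 5 is a root, giving the factor (m - 5) and quotient m⁴ - 33·m³ + 388·m² - 2322·m + 8280.
Next, m = 12 is a root, giving the factor (m - 12) and quotient m³ - 21·m² + 136·m - 690.
Continuing, m = 15 is a root, so (m - 15) divides it; the quotient is m² - 6·m + 46.
The quadratic m² - 6·m + 46 has discriminant -148 < 0 and is irreducible over ℤ.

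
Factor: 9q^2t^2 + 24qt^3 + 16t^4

Every term has a factor of t^2; factoring it out leaves 9q^2 + 24qt + 16t^2.
Recognize a perfect-square trinomial with the parts 3q and 4t.

t^2(3q + 4t)^2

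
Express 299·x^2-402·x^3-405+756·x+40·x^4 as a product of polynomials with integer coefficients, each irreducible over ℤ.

(2·x-1)·(4·x+5)·(5·x-9)·(x-9)

Testing divisors of the constant over divisors of the leading coefficient, x = 1/2 is a root, so (2·x-1) divides it; the quotient is 20·x^3-191·x^2+54·x+405.
Then x = 9/5 is a root, giving the factor (5·x-9) and quotient 4·x^2-31·x-45.
The remaining quadratic factors as (x-9)(4·x+5).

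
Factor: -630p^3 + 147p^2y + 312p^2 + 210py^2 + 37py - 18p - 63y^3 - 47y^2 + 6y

-(14p - 7y - 6)(15p + 9y - 1)(3p - y)

Group: 14p(-45p^2 - 12py + 3p + 9y^2 - y) + (-7y - 6)(-45p^2 - 12py + 3p + 9y^2 - y); both groups contain (-45p^2 - 12py + 3p + 9y^2 - y), so (14p - 7y - 6) is a factor with cofactor -45p^2 - 12py + 3p + 9y^2 - y.
The cofactor groups again: -45p^2 - 12py + 3p + 9y^2 - y = -15p(3p - y) + (-9y + 1)(3p - y); both groups contain (3p - y), giving -(15p + 9y - 1)(3p - y).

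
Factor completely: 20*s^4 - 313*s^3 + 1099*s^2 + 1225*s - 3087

Testing divisors of the constant over divisors of the leading coefficient, s = 7/5 is a root, so (5*s - 7) divides it; the quotient is 4*s^3 - 57*s^2 + 140*s + 441.
Next, s = -7/4 is a root, giving the factor (4*s + 7) and quotient s^2 - 16*s + 63.
The remaining quadratic factors as (s - 9)(s - 7).

(4*s + 7)*(5*s - 7)*(s - 7)*(s - 9)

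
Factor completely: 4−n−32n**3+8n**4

(2n−1)(n−4)(4n**2+2n+1)

Group as (8n**4−n) + (−32n**3+4) = n(8n**3−1) − 4(8n**3−1).
Both groups share the factor (8n**3−1).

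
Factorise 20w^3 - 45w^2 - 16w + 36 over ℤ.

(4w - 9)(5w^2 - 4)

Group as (20w^3 - 16w) + (-45w^2 + 36) = 4w(5w^2 - 4) - 9(5w^2 - 4).
Both groups share the factor (5w^2 - 4).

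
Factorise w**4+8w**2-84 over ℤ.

(w**2+14)(w**2-6)

Substitute u = w**2 to get a quadratic in u, then factor.
w**2+14 is irreducible over ℤ (always positive, so no real roots).
w**2-6 is irreducible over ℤ (6 is not a perfect square).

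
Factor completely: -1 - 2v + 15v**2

Need a pair with product 15·(-1) = -15 and sum -2: that's 3 and -5.
Split the middle term: 15v**2 + 3v - 5v - 1 = 3v(5v + 1) - (5v + 1).

(3v - 1)(5v + 1)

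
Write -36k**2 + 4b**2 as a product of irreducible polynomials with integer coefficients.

Factor out 4, leaving b**2 - 9k**2, which is a difference of two squares.

4(b + 3k)(b - 3k)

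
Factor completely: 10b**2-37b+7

Need a pair with product 10·7 = 70 and sum -37: that's -2 and -35.
Split the middle term: 10b**2-2b - 35b+7 = 2b(5b-1) - 7(5b-1).

(2b-7)(5b-1)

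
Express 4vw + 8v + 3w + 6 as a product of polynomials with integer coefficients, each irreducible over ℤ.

(4v + 3)(w + 2)

Group as (4vw + 8v) + (3w + 6) = 4v(w + 2) + 3(w + 2).
Both groups share the factor (w + 2).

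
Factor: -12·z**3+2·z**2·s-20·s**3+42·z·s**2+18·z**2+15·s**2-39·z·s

-(3·z-5·s)·(2·z-s)·(2·z+4·s-3)

Group: 3·z·(-4·z**2-6·z·s+6·z+4·s**2-3·s) - 5·s·(-4·z**2-6·z·s+6·z+4·s**2-3·s); both groups contain (-4·z**2-6·z·s+6·z+4·s**2-3·s), so (3·z-5·s) is a factor with cofactor -4·z**2-6·z·s+6·z+4·s**2-3·s.
The cofactor groups again: -4·z**2-6·z·s+6·z+4·s**2-3·s = -2·z·(2·z+4·s-3) + s·(2·z+4·s-3); both groups contain (2·z+4·s-3), giving -(2·z-s)·(2·z+4·s-3).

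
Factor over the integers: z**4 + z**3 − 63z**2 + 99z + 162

Among the possible rational roots, z = 6 is a root, giving the factor (z − 6) and quotient z**3 + 7z**2 − 21z − 27.
Next, z = −1 is a root, so (z + 1) divides it; the quotient is z**2 + 6z − 27.
The remaining quadratic factors as (z + 9)(z − 3).

(z + 1)(z + 9)(z − 3)(z − 6)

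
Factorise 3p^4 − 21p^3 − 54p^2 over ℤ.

3p^2(p + 2)(p − 9)

Pull out the common factor 3p^2, then factor the remaining trinomial.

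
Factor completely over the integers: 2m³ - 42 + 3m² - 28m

Group as (2m³ - 28m) + (3m² - 42) = 2m(m² - 14) + 3(m² - 14).
Both groups share the factor (m² - 14).

(2m + 3)(m² - 14)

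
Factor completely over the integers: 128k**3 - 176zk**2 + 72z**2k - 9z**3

Group: z(-9z**2 + 36zk - 32k**2) - 4k(-9z**2 + 36zk - 32k**2); both groups contain (-9z**2 + 36zk - 32k**2), so (z - 4k) is a factor with cofactor -9z**2 + 36zk - 32k**2.
The cofactor groups again: -9z**2 + 36zk - 32k**2 = -3z(3z - 8k) + 4k(3z - 8k); both groups contain (3z - 8k), giving -(3z - 4k)(3z - 8k).

-(3z - 4k)(z - 4k)(3z - 8k)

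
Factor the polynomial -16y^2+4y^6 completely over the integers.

Every term has a factor of 4y^2; factoring it out leaves y^4-4.
Recognize a difference of squares with the parts y^2 and 2.

4y^2(y^2+2)(y^2-2)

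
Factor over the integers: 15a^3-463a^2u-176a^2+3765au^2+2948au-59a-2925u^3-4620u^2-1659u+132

Group: a(15a^2-238au-191a+195u^2+321u+132) + (-15u+1)(15a^2-238au-191a+195u^2+321u+132); both groups contain (15a^2-238au-191a+195u^2+321u+132), so (a-15u+1) is a factor with cofactor 15a^2-238au-191a+195u^2+321u+132.
The cofactor groups again: 15a^2-238au-191a+195u^2+321u+132 = 15a(a-15u-12) + (-13u-11)(a-15u-12); both groups contain (a-15u-12), giving (15a-13u-11)(a-15u-12).

(15a-13u-11)(a-15u+1)(a-15u-12)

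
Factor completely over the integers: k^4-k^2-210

Substitute u = k^2 to get a quadratic in u, then factor.
k^2-15 is irreducible over ℤ (15 is not a perfect square).
k^2+14 is irreducible over ℤ (always positive, so no real roots).

(k^2+14)(k^2-15)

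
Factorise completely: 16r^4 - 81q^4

(2r - 3q)(2r + 3q)(4r^2 + 9q^2)

Write as (4r^2)² − (9q^2)², then factor 4r^2 - 9q^2 once more.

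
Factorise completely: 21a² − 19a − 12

(3a − 4)(7a + 3)

Need a pair with product 21·(−12) = −252 and sum −19: that's −28 and 9.
Split the middle term: 21a² − 28a + 9a − 12 = 7a(3a − 4) + 3(3a − 4).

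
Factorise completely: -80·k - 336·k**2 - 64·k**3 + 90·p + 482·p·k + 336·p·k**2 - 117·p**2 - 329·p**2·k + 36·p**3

(9·p - 8·k)·(p - 8·k - 2)·(4·p - k - 5)

Group: 4·p·(9·p**2 - 80·p·k - 18·p + 64·k**2 + 16·k) + (-k - 5)·(9·p**2 - 80·p·k - 18·p + 64·k**2 + 16·k); both groups contain (9·p**2 - 80·p·k - 18·p + 64·k**2 + 16·k), so (4·p - k - 5) is a factor with cofactor 9·p**2 - 80·p·k - 18·p + 64·k**2 + 16·k.
The cofactor groups again: 9·p**2 - 80·p·k - 18·p + 64·k**2 + 16·k = 9·p·(p - 8·k - 2) - 8·k·(p - 8·k - 2); both groups contain (p - 8·k - 2), giving (9·p - 8·k)·(p - 8·k - 2).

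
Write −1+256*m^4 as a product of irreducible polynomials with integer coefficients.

(4*m+1)*(4*m−1)*(16*m^2+1)

Write as (16*m^2)² − (1)², then factor 16*m^2−1 once more.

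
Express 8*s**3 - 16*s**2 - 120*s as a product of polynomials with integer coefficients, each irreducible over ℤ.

8*s*(s + 3)*(s - 5)

Pull out the common factor 8*s, then factor the remaining trinomial.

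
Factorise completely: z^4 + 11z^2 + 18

Substitute u = z^2 to get a quadratic in u, then factor.
z^2 + 2 is irreducible over ℤ (always positive, so no real roots).
z^2 + 9 is irreducible over ℤ (sum of squares).

(z^2 + 2)(z^2 + 9)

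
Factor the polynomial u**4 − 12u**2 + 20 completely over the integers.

Substitute w = u**2 to get a quadratic in w, then factor.
u**2 − 2 is irreducible over ℤ (2 is not a perfect square).
u**2 − 10 is irreducible over ℤ (10 is not a perfect square).

(u**2 − 10)(u**2 − 2)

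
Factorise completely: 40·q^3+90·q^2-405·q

Pull out the common factor 5·q, then factor the remaining trinomial.

5·q·(2·q+9)·(4·q-9)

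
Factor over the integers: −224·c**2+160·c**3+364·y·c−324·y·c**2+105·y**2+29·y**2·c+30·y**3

(2·y−5·c+7)·(15·y−8·c)·(y+4·c)

Group: 2·y·(15·y**2+52·y·c−32·c**2) + (−5·c+7)·(15·y**2+52·y·c−32·c**2); both groups contain (15·y**2+52·y·c−32·c**2), so (2·y−5·c+7) is a factor with cofactor 15·y**2+52·y·c−32·c**2.
The cofactor groups again: 15·y**2+52·y·c−32·c**2 = y·(15·y−8·c) + 4·c·(15·y−8·c); both groups contain (15·y−8·c), giving (y+4·c)·(15·y−8·c).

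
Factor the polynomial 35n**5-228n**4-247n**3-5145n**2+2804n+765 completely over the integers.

Among the possible rational roots, n = 5/7 is a root, giving the factor (7n-5) and quotient 5n**4-29n**3-56n**2-775n-153.
Continuing, n = -1/5 is a root, giving the factor (5n+1) and quotient n**3-6n**2-10n-153.
Next, n = 9 is a root, so (n-9) divides it; the quotient is n**2+3n+17.
The quadratic n**2+3n+17 has discriminant -59 < 0 and is irreducible over ℤ.

(5n+1)(7n-5)(n-9)(n**2+3n+17)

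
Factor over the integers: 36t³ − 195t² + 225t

3t(3t − 5)(4t − 15)

Pull out the common factor 3t, then factor the remaining trinomial.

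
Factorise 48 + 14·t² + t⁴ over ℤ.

Substitute u = t² to get a quadratic in u, then factor.
t² + 8 is irreducible over ℤ (always positive, so no real roots).
t² + 6 is irreducible over ℤ (always positive, so no real roots).

(t² + 6)·(t² + 8)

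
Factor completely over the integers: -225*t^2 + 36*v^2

9*(2*v - 5*t)*(2*v + 5*t)

Every term has a factor of 9. Then 4*v^2 - 25*t^2 = (2*v)² − (5*t)².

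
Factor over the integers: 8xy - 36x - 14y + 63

Group as (8xy - 36x) + (-14y + 63) = 4x(2y - 9) - 7(2y - 9).
Both groups share the factor (2y - 9).

(2y - 9)(4x - 7)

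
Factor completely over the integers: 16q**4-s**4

(2q+s)(2q-s)(4q**2+s**2)

(2q)⁴ − (s)⁴ = ((2q)² − (s)²)((2q)² + (s)²); the first factor splits again, the second (4q**2+s**2) is irreducible.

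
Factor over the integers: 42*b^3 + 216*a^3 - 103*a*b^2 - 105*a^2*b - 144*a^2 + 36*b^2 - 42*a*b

Group: 3*a*(72*a^2 - 83*a*b - 48*a + 21*b^2 + 18*b) + 2*b*(72*a^2 - 83*a*b - 48*a + 21*b^2 + 18*b); both groups contain (72*a^2 - 83*a*b - 48*a + 21*b^2 + 18*b), so (3*a + 2*b) is a factor with cofactor 72*a^2 - 83*a*b - 48*a + 21*b^2 + 18*b.
The cofactor groups again: 72*a^2 - 83*a*b - 48*a + 21*b^2 + 18*b = 9*a*(8*a - 3*b) + (-7*b - 6)*(8*a - 3*b); both groups contain (8*a - 3*b), giving (9*a - 7*b - 6)*(8*a - 3*b).

(3*a + 2*b)*(8*a - 3*b)*(9*a - 7*b - 6)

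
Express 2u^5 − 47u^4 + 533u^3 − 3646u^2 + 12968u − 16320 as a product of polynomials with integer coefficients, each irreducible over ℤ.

Trying the rational-root candidates, u = 5/2 is a root, so (2u − 5) divides it; the quotient is u^4 − 21u^3 + 214u^2 − 1288u + 3264.
Continuing, u = 6 is a root, so (u − 6) divides it; the quotient is u^3 − 15u^2 + 124u − 544.
Next, u = 8 is a root, so (u − 8) divides it; the quotient is u^2 − 7u + 68.
The quadratic u^2 − 7u + 68 has discriminant −223 < 0 and is irreducible over ℤ.

(2u − 5)(u − 6)(u − 8)(u^2 − 7u + 68)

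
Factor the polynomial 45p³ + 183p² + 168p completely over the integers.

Pull out the common factor 3p, then factor the remaining trinomial.

3p(3p + 8)(5p + 7)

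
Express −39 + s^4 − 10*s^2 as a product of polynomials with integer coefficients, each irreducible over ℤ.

Substitute u = s^2 to get a quadratic in u, then factor.
s^2 + 3 is irreducible over ℤ (always positive, so no real roots).
s^2 − 13 is irreducible over ℤ (13 is not a perfect square).

(s^2 + 3)*(s^2 − 13)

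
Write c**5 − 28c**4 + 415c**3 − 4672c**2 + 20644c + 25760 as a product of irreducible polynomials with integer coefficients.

Testing divisors of the constant over divisors of the leading coefficient, c = −1 is a root, so (c + 1) is a factor; dividing leaves c**4 − 29c**3 + 444c**2 − 5116c + 25760.
Next, c = 10 is a root, so (c − 10) is a factor; dividing leaves c**3 − 19c**2 + 254c − 2576.
Continuing, c = 14 is a root, giving the factor (c − 14) and quotient c**2 − 5c + 184.
The quadratic c**2 − 5c + 184 has discriminant −711 < 0 and is irreducible over ℤ.

(c + 1)(c − 10)(c − 14)(c**2 − 5c + 184)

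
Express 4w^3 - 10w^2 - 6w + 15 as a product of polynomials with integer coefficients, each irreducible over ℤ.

(2w - 5)(2w^2 - 3)

Group as (4w^3 - 6w) + (-10w^2 + 15) = 2w(2w^2 - 3) - 5(2w^2 - 3).
Both groups share the factor (2w^2 - 3).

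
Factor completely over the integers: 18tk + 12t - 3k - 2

Group as (18tk + 12t) + (-3k - 2) = 6t(3k + 2) - (3k + 2).
Both groups share the factor (3k + 2).

(3k + 2)(6t - 1)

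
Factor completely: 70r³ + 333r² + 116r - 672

Among the possible rational roots, r = -12/5 is a root, giving the factor (5r + 12) and quotient 14r² + 33r - 56.
The remaining quadratic factors as (2r + 7)(7r - 8).

(2r + 7)(5r + 12)(7r - 8)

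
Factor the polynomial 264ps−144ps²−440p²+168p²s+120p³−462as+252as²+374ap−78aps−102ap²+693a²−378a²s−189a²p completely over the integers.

−(3p+6s−11)(7a−4p)(9a+10p−6s)

Group: 3p(−63a²−34ap+42as+40p²−24ps) + (6s−11)(−63a²−34ap+42as+40p²−24ps); both groups contain (−63a²−34ap+42as+40p²−24ps), so (3p+6s−11) is a factor with cofactor −63a²−34ap+42as+40p²−24ps.
The cofactor groups again: −63a²−34ap+42as+40p²−24ps = −7a(9a+10p−6s) + 4p(9a+10p−6s); both groups contain (9a+10p−6s), giving −(7a−4p)(9a+10p−6s).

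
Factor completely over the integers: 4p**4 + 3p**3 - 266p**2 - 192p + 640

By the rational root theorem, p = 5/4 is a root, giving the factor (4p - 5) and quotient p**3 + 2p**2 - 64p - 128.
Then p = -2 is a root, so (p + 2) is a factor; dividing leaves p**2 - 64.
The remaining quadratic factors as (p + 8)(p - 8).

(4p - 5)(p + 2)(p + 8)(p - 8)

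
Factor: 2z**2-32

Pull out the common factor 2; z**2-16 is a difference of squares.

2(z+4)(z-4)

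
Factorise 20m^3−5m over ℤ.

5m(2m+1)(2m−1)

Factor out 5m, leaving 4m^2−1, which is a difference of two squares.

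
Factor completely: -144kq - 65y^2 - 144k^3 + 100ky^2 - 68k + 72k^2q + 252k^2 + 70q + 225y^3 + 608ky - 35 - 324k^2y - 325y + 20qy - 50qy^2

-(4k - 2q + 9y + 1)(6k + 5y - 7)(6k - 5y - 5)

Group: 6k(-24k^2 + 12kq - 34ky + 14k - 10qy - 10q + 45y^2 + 50y + 5) + (5y - 7)(-24k^2 + 12kq - 34ky + 14k - 10qy - 10q + 45y^2 + 50y + 5); both groups contain (-24k^2 + 12kq - 34ky + 14k - 10qy - 10q + 45y^2 + 50y + 5), so (6k + 5y - 7) is a factor with cofactor -24k^2 + 12kq - 34ky + 14k - 10qy - 10q + 45y^2 + 50y + 5.
The cofactor groups again: -24k^2 + 12kq - 34ky + 14k - 10qy - 10q + 45y^2 + 50y + 5 = -4k(6k - 5y - 5) + (2q - 9y - 1)(6k - 5y - 5); both groups contain (6k - 5y - 5), giving -(4k - 2q + 9y + 1)(6k - 5y - 5).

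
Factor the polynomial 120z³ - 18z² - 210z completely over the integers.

6z(4z + 5)(5z - 7)

Pull out the common factor 6z, then factor the remaining trinomial.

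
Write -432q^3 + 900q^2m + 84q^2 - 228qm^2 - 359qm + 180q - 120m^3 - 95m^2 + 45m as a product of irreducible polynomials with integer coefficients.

Group: 4q(-108q^2 + 252qm + 21q - 120m^2 - 95m + 45) + m(-108q^2 + 252qm + 21q - 120m^2 - 95m + 45); both groups contain (-108q^2 + 252qm + 21q - 120m^2 - 95m + 45), so (4q + m) is a factor with cofactor -108q^2 + 252qm + 21q - 120m^2 - 95m + 45.
The cofactor groups again: -108q^2 + 252qm + 21q - 120m^2 - 95m + 45 = -9q(12q - 8m - 9) + (15m - 5)(12q - 8m - 9); both groups contain (12q - 8m - 9), giving -(9q - 15m + 5)(12q - 8m - 9).

-(9q - 15m + 5)(12q - 8m - 9)(4q + m)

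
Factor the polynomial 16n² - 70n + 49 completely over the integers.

Need a pair with product 16·49 = 784 and sum -70: that's -56 and -14.
Split the middle term: 16n² - 56n - 14n + 49 = 8n(2n - 7) - 7(2n - 7).

(2n - 7)(8n - 7)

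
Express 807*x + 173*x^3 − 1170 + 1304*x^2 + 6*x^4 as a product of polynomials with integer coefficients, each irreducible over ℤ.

By the rational root theorem, x = −15 is a root, giving the factor (x + 15) and quotient 6*x^3 + 83*x^2 + 59*x − 78.
Next, x = −13 is a root, so (x + 13) is a factor; dividing leaves 6*x^2 + 5*x − 6.
The remaining quadratic factors as (3*x − 2)(2*x + 3).

(2*x + 3)*(3*x − 2)*(x + 13)*(x + 15)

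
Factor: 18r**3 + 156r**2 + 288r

6r(3r + 8)(r + 6)

Pull out the common factor 6r, then factor the remaining trinomial.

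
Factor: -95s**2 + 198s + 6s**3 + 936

Testing divisors of the constant over divisors of the leading coefficient, s = 12 is a root, so (s - 12) divides it; the quotient is 6s**2 - 23s - 78.
The remaining quadratic factors as (6s + 13)(s - 6).

(6s + 13)(s - 12)(s - 6)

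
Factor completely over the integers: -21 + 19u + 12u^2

(3u + 7)(4u - 3)

Need a pair with product 12·(-21) = -252 and sum 19: that's -9 and 28.
Split the middle term: 12u^2 - 9u + 28u - 21 = 3u(4u - 3) + 7(4u - 3).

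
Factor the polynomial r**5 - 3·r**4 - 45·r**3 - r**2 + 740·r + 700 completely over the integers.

By the rational root theorem, r = 5 is a root, giving the factor (r - 5) and quotient r**4 + 2·r**3 - 35·r**2 - 176·r - 140.
Next, r = -1 is a root, giving the factor (r + 1) and quotient r**3 + r**2 - 36·r - 140.
Continuing, r = 7 is a root, so (r - 7) divides it; the quotient is r**2 + 8·r + 20.
The quadratic r**2 + 8·r + 20 has discriminant -16 < 0 and is irreducible over ℤ.

(r + 1)·(r - 5)·(r - 7)·(r**2 + 8·r + 20)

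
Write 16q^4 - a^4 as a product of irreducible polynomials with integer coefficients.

Difference of squares twice: with A = 2q and B = a, A⁴ − B⁴ = (A² − B²)(A² + B²), and A² − B² factors again.

(2q - a)(2q + a)(4q^2 + a^2)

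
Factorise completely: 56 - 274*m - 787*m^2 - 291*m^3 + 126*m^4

(3*m + 2)*(6*m + 7)*(7*m - 1)*(m - 4)

By the rational root theorem, m = -7/6 is a root, so (6*m + 7) is a factor; dividing leaves 21*m^3 - 73*m^2 - 46*m + 8.
Then m = 4 is a root, so (m - 4) is a factor; dividing leaves 21*m^2 + 11*m - 2.
The remaining quadratic factors as (3*m + 2)(7*m - 1).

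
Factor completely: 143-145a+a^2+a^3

Among the possible rational roots, a = -13 is a root, so (a+13) is a factor; dividing leaves a^2-12a+11.
The remaining quadratic factors as (a-1)(a-11).

(a+13)(a-1)(a-11)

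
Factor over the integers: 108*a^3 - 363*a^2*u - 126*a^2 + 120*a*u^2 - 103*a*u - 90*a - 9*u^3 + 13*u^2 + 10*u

(3*a - 9*u - 5)*(4*a - u + 2)*(9*a - u)

Group: 4*a*(27*a^2 - 84*a*u - 45*a + 9*u^2 + 5*u) + (-u + 2)*(27*a^2 - 84*a*u - 45*a + 9*u^2 + 5*u); both groups contain (27*a^2 - 84*a*u - 45*a + 9*u^2 + 5*u), so (4*a - u + 2) is a factor with cofactor 27*a^2 - 84*a*u - 45*a + 9*u^2 + 5*u.
The cofactor groups again: 27*a^2 - 84*a*u - 45*a + 9*u^2 + 5*u = 9*a*(3*a - 9*u - 5) - u*(3*a - 9*u - 5); both groups contain (3*a - 9*u - 5), giving (9*a - u)*(3*a - 9*u - 5).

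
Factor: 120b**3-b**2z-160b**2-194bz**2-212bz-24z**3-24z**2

(3b-4z-4)(5b+6z)(8b+z)

Group: 8b(15b**2-2bz-20b-24z**2-24z) + z(15b**2-2bz-20b-24z**2-24z); both groups contain (15b**2-2bz-20b-24z**2-24z), so (8b+z) is a factor with cofactor 15b**2-2bz-20b-24z**2-24z.
The cofactor groups again: 15b**2-2bz-20b-24z**2-24z = 3b(5b+6z) + (-4z-4)(5b+6z); both groups contain (5b+6z), giving (3b-4z-4)(5b+6z).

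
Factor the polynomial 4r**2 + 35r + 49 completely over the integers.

(4r + 7)(r + 7)

Need a pair with product 4·49 = 196 and sum 35: that's 28 and 7.
Split the middle term: 4r**2 + 28r + 7r + 49 = 4r(r + 7) + 7(r + 7).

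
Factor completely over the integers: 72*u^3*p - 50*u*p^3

2*p*u*(6*u - 5*p)*(6*u + 5*p)

Pull out the common factor 2*u*p; 36*u^2 - 25*p^2 is a difference of squares.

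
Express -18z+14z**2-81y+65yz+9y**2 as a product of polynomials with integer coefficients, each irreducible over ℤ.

(9y+2z)(y+7z-9)

Group: 9y(y+7z-9) + 2z(y+7z-9); both groups contain (y+7z-9).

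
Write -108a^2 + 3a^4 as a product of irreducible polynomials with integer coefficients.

Factor out 3a^2, leaving a^2 - 36, which is a difference of two squares.

3a^2(a + 6)(a - 6)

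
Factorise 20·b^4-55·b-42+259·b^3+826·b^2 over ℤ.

(4·b-1)·(5·b+1)·(b+6)·(b+7)

Testing divisors of the constant over divisors of the leading coefficient, b = -6 is a root, so (b+6) is a factor; dividing leaves 20·b^3+139·b^2-8·b-7.
Continuing, b = -1/5 is a root, so (5·b+1) is a factor; dividing leaves 4·b^2+27·b-7.
The remaining quadratic factors as (b+7)(4·b-1).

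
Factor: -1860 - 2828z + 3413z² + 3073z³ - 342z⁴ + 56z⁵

Trying the rational-root candidates, z = 6/7 is a root, giving the factor (7z - 6) and quotient 8z⁴ - 42z³ + 403z² + 833z + 310.
Then z = -5/4 is a root, so (4z + 5) divides it; the quotient is 2z³ - 13z² + 117z + 62.
Then z = -1/2 is a root, giving the factor (2z + 1) and quotient z² - 7z + 62.
The quadratic z² - 7z + 62 has discriminant -199 < 0 and is irreducible over ℤ.

(2z + 1)(4z + 5)(7z - 6)(z² - 7z + 62)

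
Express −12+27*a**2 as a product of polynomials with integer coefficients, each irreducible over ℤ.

3*(3*a+2)*(3*a−2)

Every term has a factor of 3. Then 9*a**2−4 = (3*a)² − (2)².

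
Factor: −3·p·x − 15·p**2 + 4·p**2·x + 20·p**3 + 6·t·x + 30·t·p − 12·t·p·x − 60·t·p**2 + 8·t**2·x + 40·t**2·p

(4·t − 4·p + 3)·(2·t − p)·(5·p + x)

Group: 2·t·(20·t·p + 4·t·x − 20·p**2 − 4·p·x + 15·p + 3·x) − p·(20·t·p + 4·t·x − 20·p**2 − 4·p·x + 15·p + 3·x); both groups contain (20·t·p + 4·t·x − 20·p**2 − 4·p·x + 15·p + 3·x), so (2·t − p) is a factor with cofactor 20·t·p + 4·t·x − 20·p**2 − 4·p·x + 15·p + 3·x.
The cofactor groups again: 20·t·p + 4·t·x − 20·p**2 − 4·p·x + 15·p + 3·x = 4·t·(5·p + x) + (−4·p + 3)·(5·p + x); both groups contain (5·p + x), giving (4·t − 4·p + 3)·(5·p + x).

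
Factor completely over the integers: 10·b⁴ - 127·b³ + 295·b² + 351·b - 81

Trying the rational-root candidates, b = 1/5 is a root, giving the factor (5·b - 1) and quotient 2·b³ - 25·b² + 54·b + 81.
Continuing, b = 9 is a root, so (b - 9) is a factor; dividing leaves 2·b² - 7·b - 9.
The remaining quadratic factors as (2·b - 9)(b + 1).

(2·b - 9)·(5·b - 1)·(b + 1)·(b - 9)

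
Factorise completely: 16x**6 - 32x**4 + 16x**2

16x**2(x + 1)**2(x - 1)**2

Pull out the common factor 16x**2, leaving x**4 - 2x**2 + 1.
Recognize a perfect-square trinomial with the parts 1 and x**2.
-x**2 + 1 is again a difference of squares: (-x + 1)(x + 1).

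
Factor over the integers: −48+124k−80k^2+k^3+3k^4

(3k−2)(k+6)(k−1)(k−4)

Among the possible rational roots, k = 2/3 is a root, so (3k−2) divides it; the quotient is k^3+k^2−26k+24.
Continuing, k = 4 is a root, so (k−4) divides it; the quotient is k^2+5k−6.
The remaining quadratic factors as (k−1)(k+6).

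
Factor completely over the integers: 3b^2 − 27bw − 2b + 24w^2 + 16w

(3b − 3w − 2)(b − 8w)

Group: 3b(b − 8w) + (−3w − 2)(b − 8w); both groups contain (b − 8w).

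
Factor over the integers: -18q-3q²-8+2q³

(2q+1)(q+2)(q-4)

Testing divisors of the constant over divisors of the leading coefficient, q = -2 is a root, so (q+2) is a factor; dividing leaves 2q²-7q-4.
The remaining quadratic factors as (q-4)(2q+1).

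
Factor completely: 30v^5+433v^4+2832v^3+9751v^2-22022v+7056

Testing divisors of the constant over divisors of the leading coefficient, v = -9 is a root, giving the factor (v+9) and quotient 30v^4+163v^3+1365v^2-2534v+784.
Then v = 7/6 is a root, so (6v-7) is a factor; dividing leaves 5v^3+33v^2+266v-112.
Then v = 2/5 is a root, so (5v-2) divides it; the quotient is v^2+7v+56.
The quadratic v^2+7v+56 has discriminant -175 < 0 and is irreducible over ℤ.

(5v-2)(6v-7)(v+9)(v^2+7v+56)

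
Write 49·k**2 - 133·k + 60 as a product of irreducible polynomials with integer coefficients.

Need a pair with product 49·60 = 2940 and sum -133: that's -28 and -105.
Split the middle term: 49·k**2 - 28·k - 105·k + 60 = 7·k·(7·k - 4) - 15·(7·k - 4).

(7·k - 15)·(7·k - 4)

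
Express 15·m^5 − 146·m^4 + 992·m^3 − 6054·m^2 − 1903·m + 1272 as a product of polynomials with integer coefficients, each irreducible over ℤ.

Among the possible rational roots, m = 1/3 is a root, so (3·m − 1) is a factor; dividing leaves 5·m^4 − 47·m^3 + 315·m^2 − 1913·m − 1272.
Then m = −3/5 is a root, so (5·m + 3) is a factor; dividing leaves m^3 − 10·m^2 + 69·m − 424.
Next, m = 8 is a root, so (m − 8) is a factor; dividing leaves m^2 − 2·m + 53.
The quadratic m^2 − 2·m + 53 has discriminant −208 < 0 and is irreducible over ℤ.

(3·m − 1)·(5·m + 3)·(m − 8)·(m^2 − 2·m + 53)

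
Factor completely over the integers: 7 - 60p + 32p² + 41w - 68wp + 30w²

Group: 5w(6w - 4p + 7) + (-8p + 1)(6w - 4p + 7); both groups contain (6w - 4p + 7).

(6w - 4p + 7)(5w - 8p + 1)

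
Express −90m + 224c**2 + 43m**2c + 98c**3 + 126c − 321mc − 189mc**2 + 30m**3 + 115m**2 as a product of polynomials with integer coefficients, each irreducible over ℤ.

(3m − 2c − 2)(5m − 7c)(2m + 7c + 9)

Group: 5m(6m**2 + 17mc + 23m − 14c**2 − 32c − 18) − 7c(6m**2 + 17mc + 23m − 14c**2 − 32c − 18); both groups contain (6m**2 + 17mc + 23m − 14c**2 − 32c − 18), so (5m − 7c) is a factor with cofactor 6m**2 + 17mc + 23m − 14c**2 − 32c − 18.
The cofactor groups again: 6m**2 + 17mc + 23m − 14c**2 − 32c − 18 = 2m(3m − 2c − 2) + (7c + 9)(3m − 2c − 2); both groups contain (3m − 2c − 2), giving (2m + 7c + 9)(3m − 2c − 2).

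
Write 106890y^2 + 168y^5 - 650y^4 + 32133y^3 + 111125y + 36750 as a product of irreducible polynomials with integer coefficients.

(4y + 5)(6y + 7)(7y + 5)(y^2 - 7y + 210)

Trying the rational-root candidates, y = -5/7 is a root, so (7y + 5) is a factor; dividing leaves 24y^4 - 110y^3 + 4669y^2 + 11935y + 7350.
Then y = -5/4 is a root, so (4y + 5) divides it; the quotient is 6y^3 - 35y^2 + 1211y + 1470.
Next, y = -7/6 is a root, so (6y + 7) is a factor; dividing leaves y^2 - 7y + 210.
The quadratic y^2 - 7y + 210 has discriminant -791 < 0 and is irreducible over ℤ.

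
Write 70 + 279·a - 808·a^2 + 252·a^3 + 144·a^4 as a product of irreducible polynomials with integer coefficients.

By the rational root theorem, a = -1/6 is a root, giving the factor (6·a + 1) and quotient 24·a^3 + 38·a^2 - 141·a + 70.
Then a = 5/4 is a root, so (4·a - 5) is a factor; dividing leaves 6·a^2 + 17·a - 14.
The remaining quadratic factors as (3·a - 2)(2·a + 7).

(2·a + 7)·(3·a - 2)·(4·a - 5)·(6·a + 1)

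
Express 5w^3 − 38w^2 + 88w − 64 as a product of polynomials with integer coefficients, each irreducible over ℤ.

(5w − 8)(w − 2)(w − 4)

Trying the rational-root candidates, w = 2 is a root, giving the factor (w − 2) and quotient 5w^2 − 28w + 32.
The remaining quadratic factors as (5w − 8)(w − 4).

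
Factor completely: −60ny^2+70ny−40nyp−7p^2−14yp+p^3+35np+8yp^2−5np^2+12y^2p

Group: 2y(−30ny−5np+35n+6yp+p^2−7p) + p(−30ny−5np+35n+6yp+p^2−7p); both groups contain (−30ny−5np+35n+6yp+p^2−7p), so (2y+p) is a factor with cofactor −30ny−5np+35n+6yp+p^2−7p.
The cofactor groups again: −30ny−5np+35n+6yp+p^2−7p = −5n(6y+p−7) + p(6y+p−7); both groups contain (6y+p−7), giving −(5n−p)(6y+p−7).

−(5n−p)(2y+p)(6y+p−7)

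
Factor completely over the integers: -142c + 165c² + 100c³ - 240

Testing divisors of the constant over divisors of the leading coefficient, c = 6/5 is a root, so (5c - 6) divides it; the quotient is 20c² + 57c + 40.
The remaining quadratic factors as (4c + 5)(5c + 8).

(4c + 5)(5c + 8)(5c - 6)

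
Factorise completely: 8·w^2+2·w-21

Need a pair with product 8·(-21) = -168 and sum 2: that's 14 and -12.
Split the middle term: 8·w^2+14·w - 12·w-21 = 2·w·(4·w+7) - 3·(4·w+7).

(2·w-3)·(4·w+7)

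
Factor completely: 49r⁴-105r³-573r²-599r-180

Among the possible rational roots, r = -9/7 is a root, giving the factor (7r+9) and quotient 7r³-24r²-51r-20.
Next, r = 5 is a root, so (r-5) is a factor; dividing leaves 7r²+11r+4.
The remaining quadratic factors as (7r+4)(r+1).

(7r+4)(7r+9)(r+1)(r-5)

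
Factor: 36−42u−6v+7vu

Group as (7vu−6v) + (−42u+36) = v(7u−6) − 6(7u−6).
Both groups share the factor (7u−6).

(7u−6)(v−6)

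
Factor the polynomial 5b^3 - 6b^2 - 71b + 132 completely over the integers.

Among the possible rational roots, b = -4 is a root, so (b + 4) is a factor; dividing leaves 5b^2 - 26b + 33.
The remaining quadratic factors as (b - 3)(5b - 11).

(5b - 11)(b + 4)(b - 3)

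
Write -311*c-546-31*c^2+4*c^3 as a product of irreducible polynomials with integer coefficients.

By the rational root theorem, c = -3 is a root, so (c+3) divides it; the quotient is 4*c^2-43*c-182.
The remaining quadratic factors as (c-14)(4*c+13).

(4*c+13)*(c+3)*(c-14)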